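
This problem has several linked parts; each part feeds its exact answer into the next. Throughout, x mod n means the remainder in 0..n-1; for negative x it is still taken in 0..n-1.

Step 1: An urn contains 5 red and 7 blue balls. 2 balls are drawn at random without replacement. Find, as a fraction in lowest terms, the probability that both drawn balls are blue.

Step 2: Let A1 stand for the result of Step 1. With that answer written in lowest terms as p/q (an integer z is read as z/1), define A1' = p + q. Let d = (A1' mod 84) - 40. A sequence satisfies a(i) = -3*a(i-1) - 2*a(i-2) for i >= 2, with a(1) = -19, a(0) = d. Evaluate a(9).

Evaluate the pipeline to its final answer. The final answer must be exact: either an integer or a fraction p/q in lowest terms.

Step 1: total draws C(12,2) = 66; favorable C(7,2) = 21; P = 7/22; answer 7/22
Step 2: A1 = 7/22; threaded value p + q = 29; d = -11; a(2) = -3*(-19) - 2*(-11) = 79; iterating: a(2)=79, a(3)=-199, a(4)=439, a(5)=-919, a(6)=1879, a(7)=-3799, a(8)=7639, a(9)=-15319; answer -15319

-15319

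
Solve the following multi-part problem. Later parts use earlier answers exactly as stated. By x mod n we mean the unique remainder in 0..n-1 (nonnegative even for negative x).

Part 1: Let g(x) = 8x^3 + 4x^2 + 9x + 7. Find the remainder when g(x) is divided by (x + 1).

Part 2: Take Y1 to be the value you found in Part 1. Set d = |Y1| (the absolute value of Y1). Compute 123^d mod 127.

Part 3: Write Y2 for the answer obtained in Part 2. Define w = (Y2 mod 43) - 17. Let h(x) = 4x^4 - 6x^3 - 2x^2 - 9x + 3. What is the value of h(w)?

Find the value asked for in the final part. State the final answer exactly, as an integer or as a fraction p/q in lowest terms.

181668

Part 1: remainder = value at the root: 8*(-1)^3 + 4*(-1)^2 + 9*(-1)^1 + 7 = (-8) + (4) + (-9) + (7) = -6; answer -6
Part 2: Y1 = -6; d = 6; squarings mod 127: 123^1=123, 123^2=16, 123^4=2; 123^6 = 123^2 * 123^4 = 32 (mod 127); answer 32
Part 3: Y2 = 32; w = 15; 4*(15)^4 - 6*(15)^3 - 2*(15)^2 - 9*(15)^1 + 3 = (202500) + (-20250) + (-450) + (-135) + (3) = 181668; answer 181668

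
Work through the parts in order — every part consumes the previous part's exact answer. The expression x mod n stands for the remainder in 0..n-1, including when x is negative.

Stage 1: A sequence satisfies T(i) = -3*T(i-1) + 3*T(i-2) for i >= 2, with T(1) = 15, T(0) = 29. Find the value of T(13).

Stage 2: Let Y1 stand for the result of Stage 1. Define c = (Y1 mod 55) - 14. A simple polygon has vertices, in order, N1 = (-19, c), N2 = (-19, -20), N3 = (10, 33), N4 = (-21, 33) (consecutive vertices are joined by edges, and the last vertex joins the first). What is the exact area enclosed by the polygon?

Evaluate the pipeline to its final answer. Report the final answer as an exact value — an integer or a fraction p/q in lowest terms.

1611/2

Stage 1: T(2) = -3*(15) + 3*(29) = 42; iterating: T(2)=42, T(3)=-81, T(4)=369, T(5)=-1350, T(6)=5157, T(7)=-19521, T(8)=74034, T(9)=-280665, T(10)=1064097, T(11)=-4034286, T(12)=15295149, T(13)=-57988305; answer -57988305
Stage 2: Y1 = -57988305; c = -4; cross terms: (-19*-20 - -19*-4)=304, (-19*33 - 10*-20)=-427, (10*33 - -21*33)=1023, (-21*-4 - -19*33)=711; twice the area = |1611| = 1611; area = 1611/2; answer 1611/2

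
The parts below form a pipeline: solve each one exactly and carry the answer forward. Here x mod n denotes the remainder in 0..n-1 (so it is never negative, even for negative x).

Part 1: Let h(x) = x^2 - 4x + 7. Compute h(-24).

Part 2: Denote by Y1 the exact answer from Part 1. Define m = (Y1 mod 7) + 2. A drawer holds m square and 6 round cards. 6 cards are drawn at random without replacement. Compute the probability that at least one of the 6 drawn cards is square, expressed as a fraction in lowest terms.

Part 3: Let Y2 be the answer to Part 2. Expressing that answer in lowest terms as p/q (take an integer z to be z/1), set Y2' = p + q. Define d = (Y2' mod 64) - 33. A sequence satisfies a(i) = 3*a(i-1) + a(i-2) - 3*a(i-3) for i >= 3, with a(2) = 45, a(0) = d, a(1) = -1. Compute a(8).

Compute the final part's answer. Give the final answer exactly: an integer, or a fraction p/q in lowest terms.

18882

Part 1: 1*(-24)^2 - 4*(-24)^1 + 7 = (576) + (96) + (7) = 679; answer 679
Part 2: Y1 = 679; m = 2; total draws C(8,6) = 28; complement C(6,6) = 1; favorable 28 - 1 = 27; P = 27/28; answer 27/28
Part 3: Y2 = 27/28; threaded value p + q = 55; d = 22; a(3) = 3*(45) + 1*(-1) - 3*(22) = 68; iterating: a(3)=68, a(4)=252, a(5)=689, a(6)=2115, a(7)=6278, a(8)=18882; answer 18882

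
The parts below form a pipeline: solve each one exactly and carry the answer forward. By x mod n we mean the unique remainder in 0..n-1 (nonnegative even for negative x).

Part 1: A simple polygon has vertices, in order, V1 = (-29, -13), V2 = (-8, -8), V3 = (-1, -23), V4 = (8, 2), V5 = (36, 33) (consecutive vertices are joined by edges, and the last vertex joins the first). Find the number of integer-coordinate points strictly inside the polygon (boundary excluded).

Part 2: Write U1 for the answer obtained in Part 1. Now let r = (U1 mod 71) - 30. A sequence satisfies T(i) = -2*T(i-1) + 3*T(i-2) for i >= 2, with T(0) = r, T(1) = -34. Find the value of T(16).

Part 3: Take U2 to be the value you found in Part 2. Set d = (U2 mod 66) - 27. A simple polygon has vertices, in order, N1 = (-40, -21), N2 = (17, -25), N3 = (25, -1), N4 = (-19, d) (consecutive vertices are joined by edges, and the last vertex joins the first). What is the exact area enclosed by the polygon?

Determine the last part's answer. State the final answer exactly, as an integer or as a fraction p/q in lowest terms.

Part 1: cross terms: (-29*-8 - -8*-13)=128, (-8*-23 - -1*-8)=176, (-1*2 - 8*-23)=182, (8*33 - 36*2)=192, (36*-13 - -29*33)=489; twice the area = |1167| = 1167; area = 1167/2; boundary points = 1 + 1 + 1 + 1 + 1 = 5; strictly interior points = area - boundary/2 + 1 = 582; answer 582
Part 2: U1 = 582; r = -16; T(2) = -2*(-34) + 3*(-16) = 20; iterating: T(2)=20, T(3)=-142, T(4)=344, T(5)=-1114, T(6)=3260, T(7)=-9862, T(8)=29504, T(9)=-88594, T(10)=265700, T(11)=-797182, T(12)=2391464, T(13)=-7174474, T(14)=21523340, T(15)=-64570102, T(16)=193710224; answer 193710224
Part 3: U2 = 193710224; d = -1; cross terms: (-40*-25 - 17*-21)=1357, (17*-1 - 25*-25)=608, (25*-1 - -19*-1)=-44, (-19*-21 - -40*-1)=359; twice the area = |2280| = 2280; area = 1140; answer 1140

1140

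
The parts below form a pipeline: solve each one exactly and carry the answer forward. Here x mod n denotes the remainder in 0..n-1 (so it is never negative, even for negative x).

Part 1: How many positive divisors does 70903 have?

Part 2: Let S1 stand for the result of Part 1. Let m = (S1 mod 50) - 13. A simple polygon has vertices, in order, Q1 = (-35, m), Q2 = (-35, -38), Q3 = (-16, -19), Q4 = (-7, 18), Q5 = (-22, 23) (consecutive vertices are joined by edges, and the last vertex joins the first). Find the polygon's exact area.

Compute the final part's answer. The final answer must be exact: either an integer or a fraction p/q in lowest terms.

1915/2

Part 1: 70903 = 7^2 * 1447; number of divisors = (2+1) * (1+1) = 6; answer 6
Part 2: S1 = 6; m = -7; cross terms: (-35*-38 - -35*-7)=1085, (-35*-19 - -16*-38)=57, (-16*18 - -7*-19)=-421, (-7*23 - -22*18)=235, (-22*-7 - -35*23)=959; twice the area = |1915| = 1915; area = 1915/2; answer 1915/2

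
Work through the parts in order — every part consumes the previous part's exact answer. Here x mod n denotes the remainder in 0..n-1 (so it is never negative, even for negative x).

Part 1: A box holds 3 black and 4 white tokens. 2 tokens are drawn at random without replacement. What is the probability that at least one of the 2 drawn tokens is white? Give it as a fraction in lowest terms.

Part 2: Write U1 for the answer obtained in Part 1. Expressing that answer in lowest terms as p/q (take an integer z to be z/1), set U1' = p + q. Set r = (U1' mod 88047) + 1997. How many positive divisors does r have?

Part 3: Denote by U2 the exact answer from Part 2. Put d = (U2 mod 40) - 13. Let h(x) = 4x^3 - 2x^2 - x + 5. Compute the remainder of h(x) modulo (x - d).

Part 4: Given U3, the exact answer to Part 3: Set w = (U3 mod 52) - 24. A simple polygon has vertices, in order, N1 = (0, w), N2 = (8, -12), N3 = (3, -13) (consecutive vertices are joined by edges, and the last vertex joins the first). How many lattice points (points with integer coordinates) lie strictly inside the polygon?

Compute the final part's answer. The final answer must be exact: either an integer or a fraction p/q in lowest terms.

Part 1: total draws C(7,2) = 21; complement C(3,2) = 3; favorable 21 - 3 = 18; P = 6/7; answer 6/7
Part 2: U1 = 6/7; threaded value p + q = 13; r = 2010; 2010 = 2 * 3 * 5 * 67; number of divisors = (1+1) * (1+1) * (1+1) * (1+1) = 16; answer 16
Part 3: U2 = 16; d = 3; remainder = value at the root: 4*(3)^3 - 2*(3)^2 - 1*(3)^1 + 5 = (108) + (-18) + (-3) + (5) = 92; answer 92
Part 4: U3 = 92; w = 16; cross terms: (0*-12 - 8*16)=-128, (8*-13 - 3*-12)=-68, (3*16 - 0*-13)=48; twice the area = |-148| = 148; area = 74; boundary points = 4 + 1 + 1 = 6; strictly interior points = area - boundary/2 + 1 = 72; answer 72

72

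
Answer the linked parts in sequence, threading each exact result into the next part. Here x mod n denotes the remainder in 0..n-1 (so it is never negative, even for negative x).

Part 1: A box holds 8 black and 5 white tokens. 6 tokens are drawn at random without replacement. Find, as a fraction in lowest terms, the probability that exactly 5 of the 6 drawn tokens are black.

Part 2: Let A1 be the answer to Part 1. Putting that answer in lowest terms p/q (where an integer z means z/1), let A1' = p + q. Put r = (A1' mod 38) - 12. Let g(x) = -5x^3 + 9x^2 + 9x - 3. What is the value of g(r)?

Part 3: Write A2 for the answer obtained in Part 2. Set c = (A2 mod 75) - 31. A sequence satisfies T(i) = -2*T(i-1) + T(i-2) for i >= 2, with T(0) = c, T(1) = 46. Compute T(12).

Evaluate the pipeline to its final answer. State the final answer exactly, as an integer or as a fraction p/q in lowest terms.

Part 1: total draws C(13,6) = 1716; favorable C(8,5)*C(5,1) = 280; P = 70/429; answer 70/429
Part 2: A1 = 70/429; threaded value p + q = 499; r = -7; -5*(-7)^3 + 9*(-7)^2 + 9*(-7)^1 - 3 = (1715) + (441) + (-63) + (-3) = 2090; answer 2090
Part 3: A2 = 2090; c = 34; T(2) = -2*(46) + 1*(34) = -58; iterating: T(2)=-58, T(3)=162, T(4)=-382, T(5)=926, T(6)=-2234, T(7)=5394, T(8)=-13022, T(9)=31438, T(10)=-75898, T(11)=183234, T(12)=-442366; answer -442366

-442366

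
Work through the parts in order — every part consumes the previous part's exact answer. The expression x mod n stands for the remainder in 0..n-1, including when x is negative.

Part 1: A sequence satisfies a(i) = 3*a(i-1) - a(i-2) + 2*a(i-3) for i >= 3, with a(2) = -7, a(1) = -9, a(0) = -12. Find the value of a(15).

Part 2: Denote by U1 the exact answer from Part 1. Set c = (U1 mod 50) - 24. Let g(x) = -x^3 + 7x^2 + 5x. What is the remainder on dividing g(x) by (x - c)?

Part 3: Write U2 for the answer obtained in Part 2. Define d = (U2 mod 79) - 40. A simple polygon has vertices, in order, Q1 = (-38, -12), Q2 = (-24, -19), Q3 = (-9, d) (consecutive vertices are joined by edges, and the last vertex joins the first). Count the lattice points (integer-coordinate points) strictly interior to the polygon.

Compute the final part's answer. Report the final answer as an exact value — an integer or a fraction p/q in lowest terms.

117

Part 1: a(3) = 3*(-7) - 1*(-9) + 2*(-12) = -36; iterating: a(3)=-36, a(4)=-119, a(5)=-335, a(6)=-958, a(7)=-2777, a(8)=-8043, a(9)=-23268, a(10)=-67315, a(11)=-194763, a(12)=-563510, a(13)=-1630397, a(14)=-4717207, a(15)=-13648244; answer -13648244
Part 2: U1 = -13648244; c = -18; remainder = value at the root: -1*(-18)^3 + 7*(-18)^2 + 5*(-18)^1 = (5832) + (2268) + (-90) = 8010; answer 8010
Part 3: U2 = 8010; d = -9; cross terms: (-38*-19 - -24*-12)=434, (-24*-9 - -9*-19)=45, (-9*-12 - -38*-9)=-234; twice the area = |245| = 245; area = 245/2; boundary points = 7 + 5 + 1 = 13; strictly interior points = area - boundary/2 + 1 = 117; answer 117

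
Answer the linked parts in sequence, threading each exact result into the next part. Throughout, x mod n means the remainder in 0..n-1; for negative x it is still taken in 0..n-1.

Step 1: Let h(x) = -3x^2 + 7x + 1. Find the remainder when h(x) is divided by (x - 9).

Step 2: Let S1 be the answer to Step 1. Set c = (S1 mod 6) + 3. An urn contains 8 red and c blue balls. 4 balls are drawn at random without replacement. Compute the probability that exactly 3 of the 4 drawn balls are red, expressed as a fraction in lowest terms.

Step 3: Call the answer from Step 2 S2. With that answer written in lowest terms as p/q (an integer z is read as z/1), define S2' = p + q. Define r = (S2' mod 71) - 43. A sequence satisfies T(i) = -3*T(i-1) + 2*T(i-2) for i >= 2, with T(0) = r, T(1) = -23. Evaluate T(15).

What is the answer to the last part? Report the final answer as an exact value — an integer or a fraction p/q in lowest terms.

-178333321

Step 1: remainder = value at the root: -3*(9)^2 + 7*(9)^1 + 1 = (-243) + (63) + (1) = -179; answer -179
Step 2: S1 = -179; c = 4; total draws C(12,4) = 495; favorable C(8,3)*C(4,1) = 224; P = 224/495; answer 224/495
Step 3: S2 = 224/495; threaded value p + q = 719; r = -34; T(2) = -3*(-23) + 2*(-34) = 1; iterating: T(2)=1, T(3)=-49, T(4)=149, T(5)=-545, T(6)=1933, T(7)=-6889, T(8)=24533, T(9)=-87377, T(10)=311197, T(11)=-1108345, T(12)=3947429, T(13)=-14058977, T(14)=50071789, T(15)=-178333321; answer -178333321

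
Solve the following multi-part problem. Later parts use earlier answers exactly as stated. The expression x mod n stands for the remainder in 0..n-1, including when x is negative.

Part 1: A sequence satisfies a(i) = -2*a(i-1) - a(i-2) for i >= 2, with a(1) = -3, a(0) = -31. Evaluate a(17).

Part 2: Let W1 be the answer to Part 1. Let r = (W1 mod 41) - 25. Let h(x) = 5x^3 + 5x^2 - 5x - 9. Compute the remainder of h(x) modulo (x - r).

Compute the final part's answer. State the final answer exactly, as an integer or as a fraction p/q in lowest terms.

Part 1: a(2) = -2*(-3) - 1*(-31) = 37; iterating: a(2)=37, a(3)=-71, a(4)=105, a(5)=-139, a(6)=173, a(7)=-207, a(8)=241, a(9)=-275, a(10)=309, a(11)=-343, a(12)=377, a(13)=-411, a(14)=445, a(15)=-479, a(16)=513, a(17)=-547; answer -547
Part 2: W1 = -547; r = 2; remainder = value at the root: 5*(2)^3 + 5*(2)^2 - 5*(2)^1 - 9 = (40) + (20) + (-10) + (-9) = 41; answer 41

41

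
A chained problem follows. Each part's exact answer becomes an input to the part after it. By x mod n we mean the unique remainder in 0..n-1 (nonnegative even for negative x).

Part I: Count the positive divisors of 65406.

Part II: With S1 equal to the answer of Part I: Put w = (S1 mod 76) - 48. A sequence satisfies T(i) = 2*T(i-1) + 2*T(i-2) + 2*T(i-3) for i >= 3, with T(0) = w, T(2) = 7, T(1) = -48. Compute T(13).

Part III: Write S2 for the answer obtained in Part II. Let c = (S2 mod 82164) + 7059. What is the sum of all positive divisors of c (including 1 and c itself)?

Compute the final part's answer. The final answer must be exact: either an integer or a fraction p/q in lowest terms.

56232

Part I: 65406 = 2 * 3 * 11 * 991; number of divisors = (1+1) * (1+1) * (1+1) * (1+1) = 16; answer 16
Part II: S1 = 16; w = -32; T(3) = 2*(7) + 2*(-48) + 2*(-32) = -146; iterating: T(3)=-146, T(4)=-374, T(5)=-1026, T(6)=-3092, T(7)=-8984, T(8)=-26204, T(9)=-76560, T(10)=-223496, T(11)=-652520, T(12)=-1905152, T(13)=-5562336; answer -5562336
Part III: S2 = -5562336; c = 31875; 31875 = 3 * 5^4 * 17; sigma = (1 + 3) * (1 + 5 + 25 + 125 + 625) * (1 + 17) = 4 * 781 * 18 = 56232; answer 56232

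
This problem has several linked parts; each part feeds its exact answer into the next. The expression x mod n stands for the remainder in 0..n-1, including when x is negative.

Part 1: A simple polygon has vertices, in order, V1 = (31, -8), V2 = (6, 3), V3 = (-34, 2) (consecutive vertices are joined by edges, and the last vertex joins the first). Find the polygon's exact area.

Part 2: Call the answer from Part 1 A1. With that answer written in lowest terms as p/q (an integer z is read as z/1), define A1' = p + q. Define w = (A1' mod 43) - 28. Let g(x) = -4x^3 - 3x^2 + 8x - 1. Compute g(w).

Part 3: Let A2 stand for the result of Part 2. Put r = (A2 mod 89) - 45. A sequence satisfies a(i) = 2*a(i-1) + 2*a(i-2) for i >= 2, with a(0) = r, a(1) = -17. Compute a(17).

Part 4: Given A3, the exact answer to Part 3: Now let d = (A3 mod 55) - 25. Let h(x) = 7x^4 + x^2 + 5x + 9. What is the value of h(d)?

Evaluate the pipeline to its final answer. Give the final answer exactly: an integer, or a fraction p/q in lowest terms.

1361712

Part 1: cross terms: (31*3 - 6*-8)=141, (6*2 - -34*3)=114, (-34*-8 - 31*2)=210; twice the area = |465| = 465; area = 465/2; answer 465/2
Part 2: A1 = 465/2; threaded value p + q = 467; w = 9; -4*(9)^3 - 3*(9)^2 + 8*(9)^1 - 1 = (-2916) + (-243) + (72) + (-1) = -3088; answer -3088
Part 3: A2 = -3088; r = -18; a(2) = 2*(-17) + 2*(-18) = -70; iterating: a(2)=-70, a(3)=-174, a(4)=-488, a(5)=-1324, a(6)=-3624, a(7)=-9896, a(8)=-27040, a(9)=-73872, a(10)=-201824, a(11)=-551392, a(12)=-1506432, a(13)=-4115648, a(14)=-11244160, a(15)=-30719616, a(16)=-83927552, a(17)=-229294336; answer -229294336
Part 4: A3 = -229294336; d = -21; 7*(-21)^4 + 1*(-21)^2 + 5*(-21)^1 + 9 = (1361367) + (441) + (-105) + (9) = 1361712; answer 1361712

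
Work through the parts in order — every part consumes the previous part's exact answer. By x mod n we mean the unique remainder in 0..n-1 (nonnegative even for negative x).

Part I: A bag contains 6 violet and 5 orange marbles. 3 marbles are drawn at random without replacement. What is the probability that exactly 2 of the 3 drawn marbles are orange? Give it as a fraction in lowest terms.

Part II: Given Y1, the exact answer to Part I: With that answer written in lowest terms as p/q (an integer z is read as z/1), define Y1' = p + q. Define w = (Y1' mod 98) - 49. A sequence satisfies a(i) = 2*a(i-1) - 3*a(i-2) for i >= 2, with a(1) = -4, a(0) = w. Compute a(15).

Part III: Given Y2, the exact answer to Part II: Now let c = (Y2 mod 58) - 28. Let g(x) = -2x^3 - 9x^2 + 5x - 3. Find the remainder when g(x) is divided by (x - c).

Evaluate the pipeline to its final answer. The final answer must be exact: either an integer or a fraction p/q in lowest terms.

Part I: total draws C(11,3) = 165; favorable C(5,2)*C(6,1) = 60; P = 4/11; answer 4/11
Part II: Y1 = 4/11; threaded value p + q = 15; w = -34; a(2) = 2*(-4) - 3*(-34) = 94; iterating: a(2)=94, a(3)=200, a(4)=118, a(5)=-364, a(6)=-1082, a(7)=-1072, a(8)=1102, a(9)=5420, a(10)=7534, a(11)=-1192, a(12)=-24986, a(13)=-46396, a(14)=-17834, a(15)=103520; answer 103520
Part III: Y2 = 103520; c = 20; remainder = value at the root: -2*(20)^3 - 9*(20)^2 + 5*(20)^1 - 3 = (-16000) + (-3600) + (100) + (-3) = -19503; answer -19503

-19503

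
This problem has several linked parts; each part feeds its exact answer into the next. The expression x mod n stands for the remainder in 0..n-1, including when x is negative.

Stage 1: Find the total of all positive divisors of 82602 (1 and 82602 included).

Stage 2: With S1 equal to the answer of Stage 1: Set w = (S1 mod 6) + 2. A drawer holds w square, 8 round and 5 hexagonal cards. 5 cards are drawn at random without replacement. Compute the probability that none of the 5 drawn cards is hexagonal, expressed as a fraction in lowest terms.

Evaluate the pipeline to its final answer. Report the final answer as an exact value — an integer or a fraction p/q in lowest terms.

12/143

Stage 1: 82602 = 2 * 3^2 * 13 * 353; sigma = (1 + 2) * (1 + 3 + 9) * (1 + 13) * (1 + 353) = 3 * 13 * 14 * 354 = 193284; answer 193284
Stage 2: S1 = 193284; w = 2; total draws C(15,5) = 3003; favorable C(10,5) = 252; P = 12/143; answer 12/143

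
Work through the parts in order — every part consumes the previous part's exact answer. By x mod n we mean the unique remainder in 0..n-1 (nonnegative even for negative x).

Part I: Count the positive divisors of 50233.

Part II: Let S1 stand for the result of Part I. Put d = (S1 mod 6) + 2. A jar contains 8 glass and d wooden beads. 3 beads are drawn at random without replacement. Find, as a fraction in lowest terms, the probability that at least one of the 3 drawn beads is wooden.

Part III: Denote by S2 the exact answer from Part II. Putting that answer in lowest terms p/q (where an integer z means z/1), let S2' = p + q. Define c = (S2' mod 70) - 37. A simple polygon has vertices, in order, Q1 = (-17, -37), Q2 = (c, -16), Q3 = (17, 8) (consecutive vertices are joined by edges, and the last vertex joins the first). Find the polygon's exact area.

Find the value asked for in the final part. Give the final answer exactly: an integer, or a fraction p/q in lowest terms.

Part I: 50233 = 191 * 263; number of divisors = (1+1) * (1+1) = 4; answer 4
Part II: S1 = 4; d = 6; total draws C(14,3) = 364; complement C(8,3) = 56; favorable 364 - 56 = 308; P = 11/13; answer 11/13
Part III: S2 = 11/13; threaded value p + q = 24; c = -13; cross terms: (-17*-16 - -13*-37)=-209, (-13*8 - 17*-16)=168, (17*-37 - -17*8)=-493; twice the area = |-534| = 534; area = 267; answer 267

267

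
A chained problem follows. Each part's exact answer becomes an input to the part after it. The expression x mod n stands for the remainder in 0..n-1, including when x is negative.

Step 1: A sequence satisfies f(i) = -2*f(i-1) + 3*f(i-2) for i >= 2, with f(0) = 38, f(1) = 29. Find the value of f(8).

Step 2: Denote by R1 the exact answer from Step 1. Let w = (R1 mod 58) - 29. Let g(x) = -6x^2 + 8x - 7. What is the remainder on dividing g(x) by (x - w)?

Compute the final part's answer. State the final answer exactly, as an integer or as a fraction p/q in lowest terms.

-2821

Step 1: f(2) = -2*(29) + 3*(38) = 56; iterating: f(2)=56, f(3)=-25, f(4)=218, f(5)=-511, f(6)=1676, f(7)=-4885, f(8)=14798; answer 14798
Step 2: R1 = 14798; w = -21; remainder = value at the root: -6*(-21)^2 + 8*(-21)^1 - 7 = (-2646) + (-168) + (-7) = -2821; answer -2821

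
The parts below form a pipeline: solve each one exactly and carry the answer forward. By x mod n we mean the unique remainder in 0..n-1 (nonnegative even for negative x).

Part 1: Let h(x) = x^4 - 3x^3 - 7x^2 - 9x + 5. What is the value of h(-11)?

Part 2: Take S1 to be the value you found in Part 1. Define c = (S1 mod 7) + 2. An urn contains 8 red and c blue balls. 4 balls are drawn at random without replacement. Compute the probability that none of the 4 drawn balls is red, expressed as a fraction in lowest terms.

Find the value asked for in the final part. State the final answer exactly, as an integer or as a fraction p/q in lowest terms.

Part 1: 1*(-11)^4 - 3*(-11)^3 - 7*(-11)^2 - 9*(-11)^1 + 5 = (14641) + (3993) + (-847) + (99) + (5) = 17891; answer 17891
Part 2: S1 = 17891; c = 8; total draws C(16,4) = 1820; favorable C(8,4) = 70; P = 1/26; answer 1/26

1/26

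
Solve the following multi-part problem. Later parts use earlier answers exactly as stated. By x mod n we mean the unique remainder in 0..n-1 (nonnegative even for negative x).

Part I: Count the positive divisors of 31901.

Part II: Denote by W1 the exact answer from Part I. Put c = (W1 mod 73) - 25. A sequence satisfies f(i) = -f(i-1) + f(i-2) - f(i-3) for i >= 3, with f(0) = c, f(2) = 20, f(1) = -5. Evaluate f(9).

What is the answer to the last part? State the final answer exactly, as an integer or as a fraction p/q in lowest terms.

-657

Part I: 31901 = 19 * 23 * 73; number of divisors = (1+1) * (1+1) * (1+1) = 8; answer 8
Part II: W1 = 8; c = -17; f(3) = -1*(20) + 1*(-5) - 1*(-17) = -8; iterating: f(3)=-8, f(4)=33, f(5)=-61, f(6)=102, f(7)=-196, f(8)=359, f(9)=-657; answer -657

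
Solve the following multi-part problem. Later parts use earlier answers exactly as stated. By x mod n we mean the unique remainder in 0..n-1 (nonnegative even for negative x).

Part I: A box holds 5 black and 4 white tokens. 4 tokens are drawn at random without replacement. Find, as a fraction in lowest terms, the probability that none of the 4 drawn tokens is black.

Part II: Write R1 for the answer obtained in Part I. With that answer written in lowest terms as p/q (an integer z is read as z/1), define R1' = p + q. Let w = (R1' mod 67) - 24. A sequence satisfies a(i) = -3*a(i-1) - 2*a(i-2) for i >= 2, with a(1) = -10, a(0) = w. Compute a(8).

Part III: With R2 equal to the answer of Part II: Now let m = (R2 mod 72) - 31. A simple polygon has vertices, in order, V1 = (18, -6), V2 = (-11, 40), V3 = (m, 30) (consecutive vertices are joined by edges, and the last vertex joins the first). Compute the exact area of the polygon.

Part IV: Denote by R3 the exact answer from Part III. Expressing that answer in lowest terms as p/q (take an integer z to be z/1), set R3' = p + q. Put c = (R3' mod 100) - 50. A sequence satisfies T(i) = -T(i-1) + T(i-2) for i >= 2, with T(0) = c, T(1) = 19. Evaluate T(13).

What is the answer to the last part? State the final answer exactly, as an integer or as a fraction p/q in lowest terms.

-757

Part I: total draws C(9,4) = 126; favorable C(4,4) = 1; P = 1/126; answer 1/126
Part II: R1 = 1/126; threaded value p + q = 127; w = 36; a(2) = -3*(-10) - 2*(36) = -42; iterating: a(2)=-42, a(3)=146, a(4)=-354, a(5)=770, a(6)=-1602, a(7)=3266, a(8)=-6594; answer -6594
Part III: R2 = -6594; m = -1; cross terms: (18*40 - -11*-6)=654, (-11*30 - -1*40)=-290, (-1*-6 - 18*30)=-534; twice the area = |-170| = 170; area = 85; answer 85
Part IV: R3 = 85; threaded value p + q = 86; c = 36; T(2) = -1*(19) + 1*(36) = 17; iterating: T(2)=17, T(3)=2, T(4)=15, T(5)=-13, T(6)=28, T(7)=-41, T(8)=69, T(9)=-110, T(10)=179, T(11)=-289, T(12)=468, T(13)=-757; answer -757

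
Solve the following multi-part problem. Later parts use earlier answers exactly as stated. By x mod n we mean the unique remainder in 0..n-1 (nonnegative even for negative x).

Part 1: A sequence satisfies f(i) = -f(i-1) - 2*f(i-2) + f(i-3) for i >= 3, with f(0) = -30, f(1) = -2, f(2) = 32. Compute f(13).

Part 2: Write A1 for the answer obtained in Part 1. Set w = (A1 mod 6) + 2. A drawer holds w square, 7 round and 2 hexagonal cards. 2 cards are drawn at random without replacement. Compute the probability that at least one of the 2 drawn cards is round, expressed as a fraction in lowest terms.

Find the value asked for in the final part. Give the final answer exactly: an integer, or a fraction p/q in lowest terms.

Part 1: f(3) = -1*(32) - 2*(-2) + 1*(-30) = -58; iterating: f(3)=-58, f(4)=-8, f(5)=156, f(6)=-198, f(7)=-122, f(8)=674, f(9)=-628, f(10)=-842, f(11)=2772, f(12)=-1716, f(13)=-4670; answer -4670
Part 2: A1 = -4670; w = 6; total draws C(15,2) = 105; complement C(8,2) = 28; favorable 105 - 28 = 77; P = 11/15; answer 11/15

11/15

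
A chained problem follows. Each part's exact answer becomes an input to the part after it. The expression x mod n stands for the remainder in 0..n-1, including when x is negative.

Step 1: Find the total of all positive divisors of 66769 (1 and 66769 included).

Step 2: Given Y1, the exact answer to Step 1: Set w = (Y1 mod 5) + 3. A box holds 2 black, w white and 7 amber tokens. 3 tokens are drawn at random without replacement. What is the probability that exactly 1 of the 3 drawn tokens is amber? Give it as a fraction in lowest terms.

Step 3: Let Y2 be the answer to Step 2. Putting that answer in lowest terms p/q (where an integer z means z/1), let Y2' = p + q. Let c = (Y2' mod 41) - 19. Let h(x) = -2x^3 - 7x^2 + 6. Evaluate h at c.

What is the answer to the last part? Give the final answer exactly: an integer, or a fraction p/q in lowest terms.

-111

Step 1: 66769 = 23 * 2903; sigma = (1 + 23) * (1 + 2903) = 24 * 2904 = 69696; answer 69696
Step 2: Y1 = 69696; w = 4; total draws C(13,3) = 286; favorable C(7,1)*C(6,2) = 105; P = 105/286; answer 105/286
Step 3: Y2 = 105/286; threaded value p + q = 391; c = 3; -2*(3)^3 - 7*(3)^2 + 6 = (-54) + (-63) + (6) = -111; answer -111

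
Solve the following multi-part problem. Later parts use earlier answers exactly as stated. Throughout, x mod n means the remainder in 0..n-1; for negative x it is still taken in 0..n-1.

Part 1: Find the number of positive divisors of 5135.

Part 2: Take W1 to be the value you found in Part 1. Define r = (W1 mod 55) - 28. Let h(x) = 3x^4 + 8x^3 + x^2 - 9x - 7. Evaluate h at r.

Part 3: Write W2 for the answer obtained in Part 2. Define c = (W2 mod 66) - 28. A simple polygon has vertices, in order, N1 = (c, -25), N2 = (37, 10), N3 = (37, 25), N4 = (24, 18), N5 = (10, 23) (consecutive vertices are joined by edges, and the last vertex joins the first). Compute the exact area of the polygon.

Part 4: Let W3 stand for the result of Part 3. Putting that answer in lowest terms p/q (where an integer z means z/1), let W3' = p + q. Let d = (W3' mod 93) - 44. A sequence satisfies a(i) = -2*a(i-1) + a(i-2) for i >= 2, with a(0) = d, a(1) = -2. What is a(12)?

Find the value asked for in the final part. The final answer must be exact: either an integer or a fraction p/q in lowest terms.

Part 1: 5135 = 5 * 13 * 79; number of divisors = (1+1) * (1+1) * (1+1) = 8; answer 8
Part 2: W1 = 8; r = -20; 3*(-20)^4 + 8*(-20)^3 + 1*(-20)^2 - 9*(-20)^1 - 7 = (480000) + (-64000) + (400) + (180) + (-7) = 416573; answer 416573
Part 3: W2 = 416573; c = 19; cross terms: (19*10 - 37*-25)=1115, (37*25 - 37*10)=555, (37*18 - 24*25)=66, (24*23 - 10*18)=372, (10*-25 - 19*23)=-687; twice the area = |1421| = 1421; area = 1421/2; answer 1421/2
Part 4: W3 = 1421/2; threaded value p + q = 1423; d = -16; a(2) = -2*(-2) + 1*(-16) = -12; iterating: a(2)=-12, a(3)=22, a(4)=-56, a(5)=134, a(6)=-324, a(7)=782, a(8)=-1888, a(9)=4558, a(10)=-11004, a(11)=26566, a(12)=-64136; answer -64136

-64136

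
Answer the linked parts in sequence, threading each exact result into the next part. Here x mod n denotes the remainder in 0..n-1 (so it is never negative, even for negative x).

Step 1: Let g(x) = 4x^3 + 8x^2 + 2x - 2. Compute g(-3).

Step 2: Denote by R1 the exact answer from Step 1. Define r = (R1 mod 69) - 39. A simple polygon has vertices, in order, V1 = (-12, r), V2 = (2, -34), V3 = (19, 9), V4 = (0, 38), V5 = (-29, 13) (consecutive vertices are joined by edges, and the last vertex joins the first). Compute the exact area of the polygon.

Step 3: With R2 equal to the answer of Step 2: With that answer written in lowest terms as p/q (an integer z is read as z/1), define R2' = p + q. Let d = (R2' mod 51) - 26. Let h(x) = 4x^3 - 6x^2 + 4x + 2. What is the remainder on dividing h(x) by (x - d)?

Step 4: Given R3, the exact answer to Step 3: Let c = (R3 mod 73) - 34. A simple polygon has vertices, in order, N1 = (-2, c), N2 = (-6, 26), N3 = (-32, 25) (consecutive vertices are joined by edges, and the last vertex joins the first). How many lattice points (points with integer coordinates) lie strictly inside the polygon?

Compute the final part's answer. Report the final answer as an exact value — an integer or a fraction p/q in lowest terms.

Step 1: 4*(-3)^3 + 8*(-3)^2 + 2*(-3)^1 - 2 = (-108) + (72) + (-6) + (-2) = -44; answer -44
Step 2: R1 = -44; r = -14; cross terms: (-12*-34 - 2*-14)=436, (2*9 - 19*-34)=664, (19*38 - 0*9)=722, (0*13 - -29*38)=1102, (-29*-14 - -12*13)=562; twice the area = |3486| = 3486; area = 1743; answer 1743
Step 3: R2 = 1743; threaded value p + q = 1744; d = -16; remainder = value at the root: 4*(-16)^3 - 6*(-16)^2 + 4*(-16)^1 + 2 = (-16384) + (-1536) + (-64) + (2) = -17982; answer -17982
Step 4: R3 = -17982; c = 15; cross terms: (-2*26 - -6*15)=38, (-6*25 - -32*26)=682, (-32*15 - -2*25)=-430; twice the area = |290| = 290; area = 145; boundary points = 1 + 1 + 10 = 12; strictly interior points = area - boundary/2 + 1 = 140; answer 140

140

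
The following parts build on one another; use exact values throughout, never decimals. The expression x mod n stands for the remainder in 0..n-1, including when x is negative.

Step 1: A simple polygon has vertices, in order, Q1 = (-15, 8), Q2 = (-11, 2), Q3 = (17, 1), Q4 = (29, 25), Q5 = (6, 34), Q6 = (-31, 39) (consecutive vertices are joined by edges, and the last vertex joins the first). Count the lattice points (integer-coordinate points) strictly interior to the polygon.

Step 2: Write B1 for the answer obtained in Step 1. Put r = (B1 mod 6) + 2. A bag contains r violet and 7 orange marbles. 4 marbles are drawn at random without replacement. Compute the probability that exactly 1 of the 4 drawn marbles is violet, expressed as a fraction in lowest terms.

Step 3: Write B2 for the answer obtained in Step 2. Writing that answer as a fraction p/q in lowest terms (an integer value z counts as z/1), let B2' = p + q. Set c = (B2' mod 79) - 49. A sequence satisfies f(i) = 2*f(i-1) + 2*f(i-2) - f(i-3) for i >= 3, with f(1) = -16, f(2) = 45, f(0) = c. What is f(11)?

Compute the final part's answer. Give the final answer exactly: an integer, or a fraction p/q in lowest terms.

Step 1: cross terms: (-15*2 - -11*8)=58, (-11*1 - 17*2)=-45, (17*25 - 29*1)=396, (29*34 - 6*25)=836, (6*39 - -31*34)=1288, (-31*8 - -15*39)=337; twice the area = |2870| = 2870; area = 1435; boundary points = 2 + 1 + 12 + 1 + 1 + 1 = 18; strictly interior points = area - boundary/2 + 1 = 1427; answer 1427
Step 2: B1 = 1427; r = 7; total draws C(14,4) = 1001; favorable C(7,1)*C(7,3) = 245; P = 35/143; answer 35/143
Step 3: B2 = 35/143; threaded value p + q = 178; c = -29; f(3) = 2*(45) + 2*(-16) - 1*(-29) = 87; iterating: f(3)=87, f(4)=280, f(5)=689, f(6)=1851, f(7)=4800, f(8)=12613, f(9)=32975, f(10)=86376, f(11)=226089; answer 226089

226089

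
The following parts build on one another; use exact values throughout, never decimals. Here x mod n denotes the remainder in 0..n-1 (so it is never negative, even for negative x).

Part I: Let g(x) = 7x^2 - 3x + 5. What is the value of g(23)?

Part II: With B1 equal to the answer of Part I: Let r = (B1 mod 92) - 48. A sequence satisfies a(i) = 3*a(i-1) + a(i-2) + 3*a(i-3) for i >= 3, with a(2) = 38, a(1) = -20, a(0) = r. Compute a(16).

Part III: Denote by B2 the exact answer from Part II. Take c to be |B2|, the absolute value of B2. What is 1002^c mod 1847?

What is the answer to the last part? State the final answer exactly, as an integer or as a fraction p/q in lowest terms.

1138

Part I: 7*(23)^2 - 3*(23)^1 + 5 = (3703) + (-69) + (5) = 3639; answer 3639
Part II: B1 = 3639; r = 3; a(3) = 3*(38) + 1*(-20) + 3*(3) = 103; iterating: a(3)=103, a(4)=287, a(5)=1078, a(6)=3830, a(7)=13429, a(8)=47351, a(9)=166972, a(10)=588554, a(11)=2074687, a(12)=7313531, a(13)=25780942, a(14)=90880418, a(15)=320362789, a(16)=1129311611; answer 1129311611
Part III: B2 = 1129311611; c = 1129311611; squarings mod 1847: 1002^1=1002, 1002^2=1083, 1002^4=44, 1002^8=89, 1002^16=533, 1002^32=1498, 1002^64=1746, 1002^128=966, 1002^256=421, 1002^512=1776, 1002^1024=1347, 1002^2048=655, 1002^4096=521, 1002^8192=1779, 1002^16384=930, 1002^32768=504, 1002^65536=977, 1002^131072=1477, 1002^262144=222, 1002^524288=1262, 1002^1048576=530, 1002^2097152=156, 1002^4194304=325, 1002^8388608=346, 1002^16777216=1508, 1002^33554432=407, 1002^67108864=1266, 1002^134217728=1407, 1002^268435456=1512, 1002^536870912=1405, 1002^1073741824=1429; 1002^1129311611 = 1002^1 * 1002^2 * 1002^8 * 1002^16 * 1002^32 * 1002^64 * 1002^256 * 1002^1024 * 1002^2048 * 1002^8192 * 1002^16384 * 1002^32768 * 1002^65536 * 1002^131072 * 1002^262144 * 1002^524288 * 1002^4194304 * 1002^16777216 * 1002^33554432 * 1002^1073741824 = 1138 (mod 1847); answer 1138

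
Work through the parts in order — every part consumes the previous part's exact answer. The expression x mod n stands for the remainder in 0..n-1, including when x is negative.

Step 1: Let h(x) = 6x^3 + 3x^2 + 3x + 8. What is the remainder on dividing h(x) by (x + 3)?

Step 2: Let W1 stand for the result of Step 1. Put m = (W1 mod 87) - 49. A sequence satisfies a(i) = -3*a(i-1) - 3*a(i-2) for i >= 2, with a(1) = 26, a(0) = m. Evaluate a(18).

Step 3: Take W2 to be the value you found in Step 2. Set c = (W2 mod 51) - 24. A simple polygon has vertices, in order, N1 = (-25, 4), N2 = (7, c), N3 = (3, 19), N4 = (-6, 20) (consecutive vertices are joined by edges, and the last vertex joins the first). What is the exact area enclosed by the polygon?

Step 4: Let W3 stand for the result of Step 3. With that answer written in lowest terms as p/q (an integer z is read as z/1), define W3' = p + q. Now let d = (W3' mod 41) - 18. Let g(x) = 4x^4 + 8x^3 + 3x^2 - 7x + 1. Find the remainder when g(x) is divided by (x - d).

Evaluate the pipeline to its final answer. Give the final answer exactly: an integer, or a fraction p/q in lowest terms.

Step 1: remainder = value at the root: 6*(-3)^3 + 3*(-3)^2 + 3*(-3)^1 + 8 = (-162) + (27) + (-9) + (8) = -136; answer -136
Step 2: W1 = -136; m = -11; a(2) = -3*(26) - 3*(-11) = -45; iterating: a(2)=-45, a(3)=57, a(4)=-36, a(5)=-63, a(6)=297, a(7)=-702, a(8)=1215, a(9)=-1539, a(10)=972, a(11)=1701, a(12)=-8019, a(13)=18954, a(14)=-32805, a(15)=41553, a(16)=-26244, a(17)=-45927, a(18)=216513; answer 216513
Step 3: W2 = 216513; c = -6; cross terms: (-25*-6 - 7*4)=122, (7*19 - 3*-6)=151, (3*20 - -6*19)=174, (-6*4 - -25*20)=476; twice the area = |923| = 923; area = 923/2; answer 923/2
Step 4: W3 = 923/2; threaded value p + q = 925; d = 5; remainder = value at the root: 4*(5)^4 + 8*(5)^3 + 3*(5)^2 - 7*(5)^1 + 1 = (2500) + (1000) + (75) + (-35) + (1) = 3541; answer 3541

3541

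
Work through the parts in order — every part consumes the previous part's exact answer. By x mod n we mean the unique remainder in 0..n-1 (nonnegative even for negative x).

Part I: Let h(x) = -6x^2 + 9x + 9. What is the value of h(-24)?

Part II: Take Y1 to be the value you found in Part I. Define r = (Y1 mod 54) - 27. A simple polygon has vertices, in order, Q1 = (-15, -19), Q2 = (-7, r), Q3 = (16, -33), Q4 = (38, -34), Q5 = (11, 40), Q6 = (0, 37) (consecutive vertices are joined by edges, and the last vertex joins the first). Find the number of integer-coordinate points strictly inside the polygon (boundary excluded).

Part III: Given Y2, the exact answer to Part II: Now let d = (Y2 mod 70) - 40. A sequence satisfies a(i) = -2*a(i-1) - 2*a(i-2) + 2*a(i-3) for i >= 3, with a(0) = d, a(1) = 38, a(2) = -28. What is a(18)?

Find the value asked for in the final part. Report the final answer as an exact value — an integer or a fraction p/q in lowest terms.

Part I: -6*(-24)^2 + 9*(-24)^1 + 9 = (-3456) + (-216) + (9) = -3663; answer -3663
Part II: Y1 = -3663; r = -18; cross terms: (-15*-18 - -7*-19)=137, (-7*-33 - 16*-18)=519, (16*-34 - 38*-33)=710, (38*40 - 11*-34)=1894, (11*37 - 0*40)=407, (0*-19 - -15*37)=555; twice the area = |4222| = 4222; area = 2111; boundary points = 1 + 1 + 1 + 1 + 1 + 1 = 6; strictly interior points = area - boundary/2 + 1 = 2109; answer 2109
Part III: Y2 = 2109; d = -31; a(3) = -2*(-28) - 2*(38) + 2*(-31) = -82; iterating: a(3)=-82, a(4)=296, a(5)=-484, a(6)=212, a(7)=1136, a(8)=-3664, a(9)=5480, a(10)=-1360, a(11)=-15568, a(12)=44816, a(13)=-61216, a(14)=1664, a(15)=208736, a(16)=-543232, a(17)=672320, a(18)=159296; answer 159296

159296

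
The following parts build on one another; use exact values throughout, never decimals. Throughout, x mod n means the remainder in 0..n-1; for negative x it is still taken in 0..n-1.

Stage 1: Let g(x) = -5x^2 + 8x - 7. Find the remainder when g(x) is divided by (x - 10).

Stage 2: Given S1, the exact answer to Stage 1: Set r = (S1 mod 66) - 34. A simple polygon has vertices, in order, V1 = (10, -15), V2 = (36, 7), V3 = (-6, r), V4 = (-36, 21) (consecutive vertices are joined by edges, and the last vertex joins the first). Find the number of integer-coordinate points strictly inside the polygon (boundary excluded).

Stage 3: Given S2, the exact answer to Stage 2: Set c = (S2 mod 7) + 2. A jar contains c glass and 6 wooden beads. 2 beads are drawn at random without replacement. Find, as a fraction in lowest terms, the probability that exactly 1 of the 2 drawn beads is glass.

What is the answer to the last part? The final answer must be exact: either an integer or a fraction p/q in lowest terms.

Stage 1: remainder = value at the root: -5*(10)^2 + 8*(10)^1 - 7 = (-500) + (80) + (-7) = -427; answer -427
Stage 2: S1 = -427; r = 1; cross terms: (10*7 - 36*-15)=610, (36*1 - -6*7)=78, (-6*21 - -36*1)=-90, (-36*-15 - 10*21)=330; twice the area = |928| = 928; area = 464; boundary points = 2 + 6 + 10 + 2 = 20; strictly interior points = area - boundary/2 + 1 = 455; answer 455
Stage 3: S2 = 455; c = 2; total draws C(8,2) = 28; favorable C(2,1)*C(6,1) = 12; P = 3/7; answer 3/7

3/7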